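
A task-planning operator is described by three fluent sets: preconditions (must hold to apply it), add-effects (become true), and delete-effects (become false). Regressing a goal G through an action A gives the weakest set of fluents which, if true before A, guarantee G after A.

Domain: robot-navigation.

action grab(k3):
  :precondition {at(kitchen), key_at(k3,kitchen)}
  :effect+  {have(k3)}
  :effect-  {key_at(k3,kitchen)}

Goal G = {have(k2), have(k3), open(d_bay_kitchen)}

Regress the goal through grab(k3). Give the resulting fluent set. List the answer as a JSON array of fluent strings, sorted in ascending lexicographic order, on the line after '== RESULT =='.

Regress:
  G ∩ del = {}  (empty — regression defined)
  G \ add = {have(k2), have(k3), open(d_bay_kitchen)} \ {have(k3)} = {have(k2), open(d_bay_kitchen)}
  ∪ pre   = {have(k2), open(d_bay_kitchen)} ∪ {at(kitchen), key_at(k3,kitchen)}
          = {at(kitchen), have(k2), key_at(k3,kitchen), open(d_bay_kitchen)}

== RESULT ==
["at(kitchen)", "have(k2)", "key_at(k3,kitchen)", "open(d_bay_kitchen)"]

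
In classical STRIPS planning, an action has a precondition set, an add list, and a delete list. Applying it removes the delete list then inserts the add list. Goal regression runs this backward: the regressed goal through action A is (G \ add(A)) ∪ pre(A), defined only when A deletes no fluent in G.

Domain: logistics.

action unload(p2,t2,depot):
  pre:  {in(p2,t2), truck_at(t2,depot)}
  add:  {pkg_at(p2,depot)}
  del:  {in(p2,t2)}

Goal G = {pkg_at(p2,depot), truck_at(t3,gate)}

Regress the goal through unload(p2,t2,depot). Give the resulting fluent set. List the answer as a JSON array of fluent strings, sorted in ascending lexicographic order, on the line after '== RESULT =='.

Regress:
  G ∩ del = {}  (empty — regression defined)
  G \ add = {pkg_at(p2,depot), truck_at(t3,gate)} \ {pkg_at(p2,depot)} = {truck_at(t3,gate)}
  ∪ pre   = {truck_at(t3,gate)} ∪ {in(p2,t2), truck_at(t2,depot)}
          = {in(p2,t2), truck_at(t2,depot), truck_at(t3,gate)}

== RESULT ==
["in(p2,t2)", "truck_at(t2,depot)", "truck_at(t3,gate)"]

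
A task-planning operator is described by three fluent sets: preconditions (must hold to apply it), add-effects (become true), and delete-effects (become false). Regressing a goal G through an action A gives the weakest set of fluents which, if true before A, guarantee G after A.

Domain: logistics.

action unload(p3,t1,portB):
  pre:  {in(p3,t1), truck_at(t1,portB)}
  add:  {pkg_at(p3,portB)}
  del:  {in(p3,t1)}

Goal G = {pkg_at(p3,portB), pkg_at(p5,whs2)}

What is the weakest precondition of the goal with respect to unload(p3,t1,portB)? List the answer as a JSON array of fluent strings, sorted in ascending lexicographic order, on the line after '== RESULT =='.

Regress:
  G ∩ del = {}  (empty — regression defined)
  G \ add = {pkg_at(p3,portB), pkg_at(p5,whs2)} \ {pkg_at(p3,portB)} = {pkg_at(p5,whs2)}
  ∪ pre   = {pkg_at(p5,whs2)} ∪ {in(p3,t1), truck_at(t1,portB)}
          = {in(p3,t1), pkg_at(p5,whs2), truck_at(t1,portB)}

== RESULT ==
["in(p3,t1)", "pkg_at(p5,whs2)", "truck_at(t1,portB)"]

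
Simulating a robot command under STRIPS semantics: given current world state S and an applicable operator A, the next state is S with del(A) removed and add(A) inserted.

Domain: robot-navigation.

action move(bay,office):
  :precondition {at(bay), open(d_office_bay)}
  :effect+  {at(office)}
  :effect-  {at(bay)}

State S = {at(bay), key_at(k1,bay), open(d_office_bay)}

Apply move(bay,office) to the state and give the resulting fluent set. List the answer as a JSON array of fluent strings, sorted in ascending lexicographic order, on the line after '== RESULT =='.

Progress:
  pre ⊆ S: {at(bay), open(d_office_bay)} ⊆ S  — applicable
  S \ del = {key_at(k1,bay), open(d_office_bay)}
  ∪ add   = {at(office), key_at(k1,bay), open(d_office_bay)}

== RESULT ==
["at(office)", "key_at(k1,bay)", "open(d_office_bay)"]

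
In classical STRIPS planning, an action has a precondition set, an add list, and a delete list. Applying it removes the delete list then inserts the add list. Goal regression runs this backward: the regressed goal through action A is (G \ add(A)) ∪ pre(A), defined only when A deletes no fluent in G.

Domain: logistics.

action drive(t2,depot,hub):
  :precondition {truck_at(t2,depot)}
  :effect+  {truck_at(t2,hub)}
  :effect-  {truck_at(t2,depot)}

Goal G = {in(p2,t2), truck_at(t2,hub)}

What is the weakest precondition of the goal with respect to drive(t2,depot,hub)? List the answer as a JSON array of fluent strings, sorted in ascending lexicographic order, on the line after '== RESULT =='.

Regress:
  G ∩ del = {}  (empty — regression defined)
  G \ add = {in(p2,t2), truck_at(t2,hub)} \ {truck_at(t2,hub)} = {in(p2,t2)}
  ∪ pre   = {in(p2,t2)} ∪ {truck_at(t2,depot)}
          = {in(p2,t2), truck_at(t2,depot)}

== RESULT ==
["in(p2,t2)", "truck_at(t2,depot)"]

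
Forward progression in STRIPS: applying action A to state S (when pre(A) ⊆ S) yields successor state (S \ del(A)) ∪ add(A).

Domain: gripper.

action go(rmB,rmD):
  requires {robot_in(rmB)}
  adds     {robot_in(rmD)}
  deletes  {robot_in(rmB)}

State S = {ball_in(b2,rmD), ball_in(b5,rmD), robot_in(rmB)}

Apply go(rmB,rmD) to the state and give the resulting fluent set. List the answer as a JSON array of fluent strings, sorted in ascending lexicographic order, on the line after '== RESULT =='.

Progress:
  pre ⊆ S: {robot_in(rmB)} ⊆ S  — applicable
  S \ del = {ball_in(b2,rmD), ball_in(b5,rmD)}
  ∪ add   = {ball_in(b2,rmD), ball_in(b5,rmD), robot_in(rmD)}

== RESULT ==
["ball_in(b2,rmD)", "ball_in(b5,rmD)", "robot_in(rmD)"]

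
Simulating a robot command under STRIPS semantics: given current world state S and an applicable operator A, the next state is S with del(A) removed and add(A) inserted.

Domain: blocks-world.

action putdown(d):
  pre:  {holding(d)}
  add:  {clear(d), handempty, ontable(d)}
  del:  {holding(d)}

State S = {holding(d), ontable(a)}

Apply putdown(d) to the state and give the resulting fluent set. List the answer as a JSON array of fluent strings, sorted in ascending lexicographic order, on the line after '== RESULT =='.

Progress:
  pre ⊆ S: {holding(d)} ⊆ S  — applicable
  S \ del = {ontable(a)}
  ∪ add   = {clear(d), handempty, ontable(a), ontable(d)}

== RESULT ==
["clear(d)", "handempty", "ontable(a)", "ontable(d)"]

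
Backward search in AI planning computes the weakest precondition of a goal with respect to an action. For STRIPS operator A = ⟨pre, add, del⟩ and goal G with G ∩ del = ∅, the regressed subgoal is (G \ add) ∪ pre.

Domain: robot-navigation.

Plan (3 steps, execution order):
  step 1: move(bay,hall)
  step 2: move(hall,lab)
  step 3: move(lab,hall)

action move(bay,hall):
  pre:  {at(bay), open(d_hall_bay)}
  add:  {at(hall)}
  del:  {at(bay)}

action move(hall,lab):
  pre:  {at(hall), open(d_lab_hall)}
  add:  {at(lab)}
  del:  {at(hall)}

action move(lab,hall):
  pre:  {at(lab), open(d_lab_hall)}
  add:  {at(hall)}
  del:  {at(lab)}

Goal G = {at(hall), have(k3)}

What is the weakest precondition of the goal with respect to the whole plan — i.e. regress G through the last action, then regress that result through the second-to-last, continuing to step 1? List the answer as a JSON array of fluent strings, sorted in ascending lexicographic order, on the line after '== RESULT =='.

Work backward from the goal:
  through step 3 (move(lab,hall)): drop {at(hall)}, keep {have(k3)}, require {at(lab), open(d_lab_hall)}
    → {at(lab), have(k3), open(d_lab_hall)}
  through step 2 (move(hall,lab)): drop {at(lab)}, keep {have(k3), open(d_lab_hall)}, require {at(hall), open(d_lab_hall)}
    → {at(hall), have(k3), open(d_lab_hall)}
  through step 1 (move(bay,hall)): drop {at(hall)}, keep {have(k3), open(d_lab_hall)}, require {at(bay), open(d_hall_bay)}
    → {at(bay), have(k3), open(d_hall_bay), open(d_lab_hall)}

== RESULT ==
["at(bay)", "have(k3)", "open(d_hall_bay)", "open(d_lab_hall)"]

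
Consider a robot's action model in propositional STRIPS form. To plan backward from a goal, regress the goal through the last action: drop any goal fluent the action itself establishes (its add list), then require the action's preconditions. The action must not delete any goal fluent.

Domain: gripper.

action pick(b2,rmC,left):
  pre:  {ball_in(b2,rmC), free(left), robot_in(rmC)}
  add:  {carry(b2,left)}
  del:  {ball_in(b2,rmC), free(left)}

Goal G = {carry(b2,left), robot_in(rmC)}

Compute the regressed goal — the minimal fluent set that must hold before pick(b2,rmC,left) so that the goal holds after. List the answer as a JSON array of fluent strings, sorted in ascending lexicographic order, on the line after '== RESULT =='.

Regress:
  G ∩ del = {}  (empty — regression defined)
  G \ add = {carry(b2,left), robot_in(rmC)} \ {carry(b2,left)} = {robot_in(rmC)}
  ∪ pre   = {robot_in(rmC)} ∪ {ball_in(b2,rmC), free(left), robot_in(rmC)}
          = {ball_in(b2,rmC), free(left), robot_in(rmC)}

== RESULT ==
["ball_in(b2,rmC)", "free(left)", "robot_in(rmC)"]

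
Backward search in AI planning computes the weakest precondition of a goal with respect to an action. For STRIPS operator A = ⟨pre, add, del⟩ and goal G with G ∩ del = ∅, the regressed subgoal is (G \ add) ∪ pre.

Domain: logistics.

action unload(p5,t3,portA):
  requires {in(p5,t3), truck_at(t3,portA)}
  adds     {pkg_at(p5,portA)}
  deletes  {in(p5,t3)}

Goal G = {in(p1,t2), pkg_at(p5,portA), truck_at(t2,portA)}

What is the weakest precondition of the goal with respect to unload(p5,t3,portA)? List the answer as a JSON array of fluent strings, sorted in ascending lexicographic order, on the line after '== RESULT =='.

Regress:
  G ∩ del = {}  (empty — regression defined)
  G \ add = {in(p1,t2), pkg_at(p5,portA), truck_at(t2,portA)} \ {pkg_at(p5,portA)} = {in(p1,t2), truck_at(t2,portA)}
  ∪ pre   = {in(p1,t2), truck_at(t2,portA)} ∪ {in(p5,t3), truck_at(t3,portA)}
          = {in(p1,t2), in(p5,t3), truck_at(t2,portA), truck_at(t3,portA)}

== RESULT ==
["in(p1,t2)", "in(p5,t3)", "truck_at(t2,portA)", "truck_at(t3,portA)"]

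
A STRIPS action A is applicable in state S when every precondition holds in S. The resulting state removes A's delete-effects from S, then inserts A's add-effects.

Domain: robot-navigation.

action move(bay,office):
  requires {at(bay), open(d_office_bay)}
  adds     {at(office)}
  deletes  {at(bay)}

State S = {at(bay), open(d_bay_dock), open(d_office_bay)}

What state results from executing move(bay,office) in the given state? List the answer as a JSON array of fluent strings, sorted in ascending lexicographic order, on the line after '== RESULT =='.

Compute (S \ del) ∪ add:
  pre ⊆ S: {at(bay), open(d_office_bay)} ⊆ S  — applicable
  S \ del = {open(d_bay_dock), open(d_office_bay)}
  ∪ add   = {at(office), open(d_bay_dock), open(d_office_bay)}

== RESULT ==
["at(office)", "open(d_bay_dock)", "open(d_office_bay)"]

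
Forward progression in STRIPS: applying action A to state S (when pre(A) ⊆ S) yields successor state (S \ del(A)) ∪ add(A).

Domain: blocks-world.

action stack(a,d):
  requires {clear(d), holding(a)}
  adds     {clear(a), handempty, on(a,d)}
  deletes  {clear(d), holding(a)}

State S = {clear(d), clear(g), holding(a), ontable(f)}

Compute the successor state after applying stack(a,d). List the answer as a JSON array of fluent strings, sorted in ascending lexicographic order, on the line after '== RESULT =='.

Compute (S \ del) ∪ add:
  pre ⊆ S: {clear(d), holding(a)} ⊆ S  — applicable
  S \ del = {clear(g), ontable(f)}
  ∪ add   = {clear(a), clear(g), handempty, on(a,d), ontable(f)}

== RESULT ==
["clear(a)", "clear(g)", "handempty", "on(a,d)", "ontable(f)"]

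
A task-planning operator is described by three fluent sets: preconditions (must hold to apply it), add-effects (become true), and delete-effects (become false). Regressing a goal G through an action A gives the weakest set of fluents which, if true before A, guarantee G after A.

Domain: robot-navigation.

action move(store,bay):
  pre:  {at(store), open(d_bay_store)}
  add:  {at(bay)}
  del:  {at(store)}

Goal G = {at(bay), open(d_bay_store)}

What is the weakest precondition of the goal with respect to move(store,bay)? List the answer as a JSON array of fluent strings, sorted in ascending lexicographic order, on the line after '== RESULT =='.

Regress:
  G ∩ del = {}  (empty — regression defined)
  G \ add = {at(bay), open(d_bay_store)} \ {at(bay)} = {open(d_bay_store)}
  ∪ pre   = {open(d_bay_store)} ∪ {at(store), open(d_bay_store)}
          = {at(store), open(d_bay_store)}

== RESULT ==
["at(store)", "open(d_bay_store)"]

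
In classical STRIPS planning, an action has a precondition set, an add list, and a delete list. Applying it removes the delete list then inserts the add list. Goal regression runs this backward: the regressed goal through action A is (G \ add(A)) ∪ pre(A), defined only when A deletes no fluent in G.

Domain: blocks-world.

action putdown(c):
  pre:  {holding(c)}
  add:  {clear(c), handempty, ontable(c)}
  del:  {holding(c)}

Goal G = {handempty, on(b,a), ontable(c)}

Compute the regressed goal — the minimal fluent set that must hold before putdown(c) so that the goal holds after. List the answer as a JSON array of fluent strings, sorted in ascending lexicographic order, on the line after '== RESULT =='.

Compute (G \ add) ∪ pre:
  G ∩ del = {}  (empty — regression defined)
  G \ add = {handempty, on(b,a), ontable(c)} \ {clear(c), handempty, ontable(c)} = {on(b,a)}
  ∪ pre   = {on(b,a)} ∪ {holding(c)}
          = {holding(c), on(b,a)}

== RESULT ==
["holding(c)", "on(b,a)"]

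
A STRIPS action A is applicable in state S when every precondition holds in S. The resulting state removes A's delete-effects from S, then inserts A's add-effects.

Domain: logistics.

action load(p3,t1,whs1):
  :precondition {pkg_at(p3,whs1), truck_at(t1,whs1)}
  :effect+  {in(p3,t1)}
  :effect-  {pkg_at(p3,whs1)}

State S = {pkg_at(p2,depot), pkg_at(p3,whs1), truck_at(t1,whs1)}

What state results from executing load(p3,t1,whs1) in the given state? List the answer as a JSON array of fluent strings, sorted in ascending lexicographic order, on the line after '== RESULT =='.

Progress:
  pre ⊆ S: {pkg_at(p3,whs1), truck_at(t1,whs1)} ⊆ S  — applicable
  S \ del = {pkg_at(p2,depot), truck_at(t1,whs1)}
  ∪ add   = {in(p3,t1), pkg_at(p2,depot), truck_at(t1,whs1)}

== RESULT ==
["in(p3,t1)", "pkg_at(p2,depot)", "truck_at(t1,whs1)"]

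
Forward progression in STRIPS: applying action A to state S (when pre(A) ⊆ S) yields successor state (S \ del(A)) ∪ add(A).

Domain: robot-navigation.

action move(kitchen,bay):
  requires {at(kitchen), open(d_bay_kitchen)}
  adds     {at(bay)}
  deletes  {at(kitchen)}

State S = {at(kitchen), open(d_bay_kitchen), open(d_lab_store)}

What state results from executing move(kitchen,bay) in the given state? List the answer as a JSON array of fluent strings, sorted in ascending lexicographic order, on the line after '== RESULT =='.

Progress:
  pre ⊆ S: {at(kitchen), open(d_bay_kitchen)} ⊆ S  — applicable
  S \ del = {open(d_bay_kitchen), open(d_lab_store)}
  ∪ add   = {at(bay), open(d_bay_kitchen), open(d_lab_store)}

== RESULT ==
["at(bay)", "open(d_bay_kitchen)", "open(d_lab_store)"]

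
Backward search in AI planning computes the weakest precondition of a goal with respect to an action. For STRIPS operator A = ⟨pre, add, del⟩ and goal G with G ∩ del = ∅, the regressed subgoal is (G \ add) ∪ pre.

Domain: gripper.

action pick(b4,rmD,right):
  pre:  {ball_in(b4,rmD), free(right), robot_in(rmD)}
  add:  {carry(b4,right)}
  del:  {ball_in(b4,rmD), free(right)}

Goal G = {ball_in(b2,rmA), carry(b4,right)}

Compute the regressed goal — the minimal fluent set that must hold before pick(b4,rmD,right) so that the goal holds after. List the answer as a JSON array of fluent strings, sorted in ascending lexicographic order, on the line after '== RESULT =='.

Compute (G \ add) ∪ pre:
  G ∩ del = {}  (empty — regression defined)
  G \ add = {ball_in(b2,rmA), carry(b4,right)} \ {carry(b4,right)} = {ball_in(b2,rmA)}
  ∪ pre   = {ball_in(b2,rmA)} ∪ {ball_in(b4,rmD), free(right), robot_in(rmD)}
          = {ball_in(b2,rmA), ball_in(b4,rmD), free(right), robot_in(rmD)}

== RESULT ==
["ball_in(b2,rmA)", "ball_in(b4,rmD)", "free(right)", "robot_in(rmD)"]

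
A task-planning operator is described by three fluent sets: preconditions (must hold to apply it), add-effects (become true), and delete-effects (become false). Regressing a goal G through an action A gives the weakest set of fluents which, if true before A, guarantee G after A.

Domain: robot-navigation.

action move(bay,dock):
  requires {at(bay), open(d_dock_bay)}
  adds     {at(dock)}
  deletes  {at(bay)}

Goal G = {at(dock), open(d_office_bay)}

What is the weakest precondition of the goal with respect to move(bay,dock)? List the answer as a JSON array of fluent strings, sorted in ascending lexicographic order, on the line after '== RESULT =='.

Compute (G \ add) ∪ pre:
  G ∩ del = {}  (empty — regression defined)
  G \ add = {at(dock), open(d_office_bay)} \ {at(dock)} = {open(d_office_bay)}
  ∪ pre   = {open(d_office_bay)} ∪ {at(bay), open(d_dock_bay)}
          = {at(bay), open(d_dock_bay), open(d_office_bay)}

== RESULT ==
["at(bay)", "open(d_dock_bay)", "open(d_office_bay)"]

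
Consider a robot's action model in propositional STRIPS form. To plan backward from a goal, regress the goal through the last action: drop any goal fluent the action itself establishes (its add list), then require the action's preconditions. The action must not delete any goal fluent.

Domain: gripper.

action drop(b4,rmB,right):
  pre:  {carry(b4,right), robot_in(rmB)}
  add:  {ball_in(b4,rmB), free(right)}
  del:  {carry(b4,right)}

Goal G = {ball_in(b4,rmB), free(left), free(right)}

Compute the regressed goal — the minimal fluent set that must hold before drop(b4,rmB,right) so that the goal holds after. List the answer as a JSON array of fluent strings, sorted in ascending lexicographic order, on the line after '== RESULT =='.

Regress:
  G ∩ del = {}  (empty — regression defined)
  G \ add = {ball_in(b4,rmB), free(left), free(right)} \ {ball_in(b4,rmB), free(right)} = {free(left)}
  ∪ pre   = {free(left)} ∪ {carry(b4,right), robot_in(rmB)}
          = {carry(b4,right), free(left), robot_in(rmB)}

== RESULT ==
["carry(b4,right)", "free(left)", "robot_in(rmB)"]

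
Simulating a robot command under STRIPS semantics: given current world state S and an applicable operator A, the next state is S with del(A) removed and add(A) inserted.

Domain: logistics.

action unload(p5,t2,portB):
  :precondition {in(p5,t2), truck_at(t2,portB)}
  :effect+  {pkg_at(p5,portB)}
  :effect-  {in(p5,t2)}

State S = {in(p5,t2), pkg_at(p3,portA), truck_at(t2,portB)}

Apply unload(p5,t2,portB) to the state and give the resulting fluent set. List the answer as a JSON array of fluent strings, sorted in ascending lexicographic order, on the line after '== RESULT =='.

Compute (S \ del) ∪ add:
  pre ⊆ S: {in(p5,t2), truck_at(t2,portB)} ⊆ S  — applicable
  S \ del = {pkg_at(p3,portA), truck_at(t2,portB)}
  ∪ add   = {pkg_at(p3,portA), pkg_at(p5,portB), truck_at(t2,portB)}

== RESULT ==
["pkg_at(p3,portA)", "pkg_at(p5,portB)", "truck_at(t2,portB)"]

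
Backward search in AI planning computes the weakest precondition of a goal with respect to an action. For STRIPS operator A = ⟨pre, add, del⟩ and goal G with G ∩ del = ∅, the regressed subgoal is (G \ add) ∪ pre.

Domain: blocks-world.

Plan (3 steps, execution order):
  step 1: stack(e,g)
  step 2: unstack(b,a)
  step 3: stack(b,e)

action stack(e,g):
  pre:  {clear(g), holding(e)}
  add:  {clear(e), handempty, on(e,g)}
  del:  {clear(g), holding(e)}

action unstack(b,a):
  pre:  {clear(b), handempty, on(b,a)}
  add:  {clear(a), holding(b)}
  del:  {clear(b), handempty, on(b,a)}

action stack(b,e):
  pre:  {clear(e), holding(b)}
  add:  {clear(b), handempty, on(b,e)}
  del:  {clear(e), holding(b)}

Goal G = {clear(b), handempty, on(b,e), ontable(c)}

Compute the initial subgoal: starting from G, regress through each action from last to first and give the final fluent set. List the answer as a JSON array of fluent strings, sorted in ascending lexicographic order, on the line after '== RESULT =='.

Regress step by step:
  through step 3 (stack(b,e)): drop {clear(b), handempty, on(b,e)}, keep {ontable(c)}, require {clear(e), holding(b)}
    → {clear(e), holding(b), ontable(c)}
  through step 2 (unstack(b,a)): drop {holding(b)}, keep {clear(e), ontable(c)}, require {clear(b), handempty, on(b,a)}
    → {clear(b), clear(e), handempty, on(b,a), ontable(c)}
  through step 1 (stack(e,g)): drop {clear(e), handempty}, keep {clear(b), on(b,a), ontable(c)}, require {clear(g), holding(e)}
    → {clear(b), clear(g), holding(e), on(b,a), ontable(c)}

== RESULT ==
["clear(b)", "clear(g)", "holding(e)", "on(b,a)", "ontable(c)"]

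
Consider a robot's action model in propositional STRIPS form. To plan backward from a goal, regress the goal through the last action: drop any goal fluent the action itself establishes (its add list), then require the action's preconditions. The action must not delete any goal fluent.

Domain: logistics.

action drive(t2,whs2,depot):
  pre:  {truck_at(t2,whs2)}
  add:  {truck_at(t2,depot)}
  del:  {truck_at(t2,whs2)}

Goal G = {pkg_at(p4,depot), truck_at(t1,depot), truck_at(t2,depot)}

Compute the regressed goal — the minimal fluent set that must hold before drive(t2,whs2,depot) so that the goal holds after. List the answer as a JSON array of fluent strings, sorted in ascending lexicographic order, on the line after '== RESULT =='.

Compute (G \ add) ∪ pre:
  G ∩ del = {}  (empty — regression defined)
  G \ add = {pkg_at(p4,depot), truck_at(t1,depot), truck_at(t2,depot)} \ {truck_at(t2,depot)} = {pkg_at(p4,depot), truck_at(t1,depot)}
  ∪ pre   = {pkg_at(p4,depot), truck_at(t1,depot)} ∪ {truck_at(t2,whs2)}
          = {pkg_at(p4,depot), truck_at(t1,depot), truck_at(t2,whs2)}

== RESULT ==
["pkg_at(p4,depot)", "truck_at(t1,depot)", "truck_at(t2,whs2)"]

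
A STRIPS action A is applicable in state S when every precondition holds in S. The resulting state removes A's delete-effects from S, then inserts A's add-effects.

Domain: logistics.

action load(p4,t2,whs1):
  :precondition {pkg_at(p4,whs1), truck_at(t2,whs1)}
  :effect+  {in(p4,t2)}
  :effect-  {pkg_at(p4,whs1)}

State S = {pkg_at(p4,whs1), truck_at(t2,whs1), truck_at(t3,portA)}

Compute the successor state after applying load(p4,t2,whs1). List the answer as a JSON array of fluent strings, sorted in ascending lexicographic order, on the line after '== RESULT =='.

Compute (S \ del) ∪ add:
  pre ⊆ S: {pkg_at(p4,whs1), truck_at(t2,whs1)} ⊆ S  — applicable
  S \ del = {truck_at(t2,whs1), truck_at(t3,portA)}
  ∪ add   = {in(p4,t2), truck_at(t2,whs1), truck_at(t3,portA)}

== RESULT ==
["in(p4,t2)", "truck_at(t2,whs1)", "truck_at(t3,portA)"]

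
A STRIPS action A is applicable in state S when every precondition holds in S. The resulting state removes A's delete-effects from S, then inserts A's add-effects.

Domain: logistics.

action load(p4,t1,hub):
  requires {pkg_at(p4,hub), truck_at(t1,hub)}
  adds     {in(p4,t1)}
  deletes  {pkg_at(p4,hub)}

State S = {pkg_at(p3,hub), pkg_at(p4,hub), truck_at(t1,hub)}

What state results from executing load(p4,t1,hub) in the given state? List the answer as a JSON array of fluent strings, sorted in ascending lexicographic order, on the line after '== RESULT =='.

Progress:
  pre ⊆ S: {pkg_at(p4,hub), truck_at(t1,hub)} ⊆ S  — applicable
  S \ del = {pkg_at(p3,hub), truck_at(t1,hub)}
  ∪ add   = {in(p4,t1), pkg_at(p3,hub), truck_at(t1,hub)}

== RESULT ==
["in(p4,t1)", "pkg_at(p3,hub)", "truck_at(t1,hub)"]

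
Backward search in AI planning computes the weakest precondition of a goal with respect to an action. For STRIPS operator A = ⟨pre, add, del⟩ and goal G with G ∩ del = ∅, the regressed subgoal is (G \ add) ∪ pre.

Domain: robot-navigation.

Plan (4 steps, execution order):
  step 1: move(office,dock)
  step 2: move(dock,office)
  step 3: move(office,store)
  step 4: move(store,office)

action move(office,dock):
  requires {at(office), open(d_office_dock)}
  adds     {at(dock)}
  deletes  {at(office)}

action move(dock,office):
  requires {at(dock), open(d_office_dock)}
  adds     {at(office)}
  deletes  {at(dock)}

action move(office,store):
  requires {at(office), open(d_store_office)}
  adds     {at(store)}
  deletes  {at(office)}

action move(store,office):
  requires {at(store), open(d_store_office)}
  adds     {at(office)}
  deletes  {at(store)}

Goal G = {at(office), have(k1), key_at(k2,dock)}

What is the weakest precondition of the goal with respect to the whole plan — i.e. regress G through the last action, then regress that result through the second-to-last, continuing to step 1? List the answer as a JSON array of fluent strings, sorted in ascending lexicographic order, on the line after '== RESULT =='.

Work backward from the goal:
  through step 4 (move(store,office)): drop {at(office)}, keep {have(k1), key_at(k2,dock)}, require {at(store), open(d_store_office)}
    → {at(store), have(k1), key_at(k2,dock), open(d_store_office)}
  through step 3 (move(office,store)): drop {at(store)}, keep {have(k1), key_at(k2,dock), open(d_store_office)}, require {at(office), open(d_store_office)}
    → {at(office), have(k1), key_at(k2,dock), open(d_store_office)}
  through step 2 (move(dock,office)): drop {at(office)}, keep {have(k1), key_at(k2,dock), open(d_store_office)}, require {at(dock), open(d_office_dock)}
    → {at(dock), have(k1), key_at(k2,dock), open(d_office_dock), open(d_store_office)}
  through step 1 (move(office,dock)): drop {at(dock)}, keep {have(k1), key_at(k2,dock), open(d_office_dock), open(d_store_office)}, require {at(office), open(d_office_dock)}
    → {at(office), have(k1), key_at(k2,dock), open(d_office_dock), open(d_store_office)}

== RESULT ==
["at(office)", "have(k1)", "key_at(k2,dock)", "open(d_office_dock)", "open(d_store_office)"]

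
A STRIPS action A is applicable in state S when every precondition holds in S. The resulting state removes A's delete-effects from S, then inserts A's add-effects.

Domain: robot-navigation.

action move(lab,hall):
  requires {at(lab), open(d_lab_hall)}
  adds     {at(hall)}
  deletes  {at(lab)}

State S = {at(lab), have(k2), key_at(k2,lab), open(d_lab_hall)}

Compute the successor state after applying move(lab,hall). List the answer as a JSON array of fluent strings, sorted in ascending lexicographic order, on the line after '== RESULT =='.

Compute (S \ del) ∪ add:
  pre ⊆ S: {at(lab), open(d_lab_hall)} ⊆ S  — applicable
  S \ del = {have(k2), key_at(k2,lab), open(d_lab_hall)}
  ∪ add   = {at(hall), have(k2), key_at(k2,lab), open(d_lab_hall)}

== RESULT ==
["at(hall)", "have(k2)", "key_at(k2,lab)", "open(d_lab_hall)"]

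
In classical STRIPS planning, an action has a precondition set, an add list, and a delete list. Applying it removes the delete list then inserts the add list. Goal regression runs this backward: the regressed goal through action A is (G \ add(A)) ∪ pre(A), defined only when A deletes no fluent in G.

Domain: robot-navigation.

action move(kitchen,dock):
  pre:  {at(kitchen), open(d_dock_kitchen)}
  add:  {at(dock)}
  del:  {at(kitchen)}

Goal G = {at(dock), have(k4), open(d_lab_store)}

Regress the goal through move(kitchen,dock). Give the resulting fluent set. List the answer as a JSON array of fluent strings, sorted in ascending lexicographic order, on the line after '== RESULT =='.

Regress:
  G ∩ del = {}  (empty — regression defined)
  G \ add = {at(dock), have(k4), open(d_lab_store)} \ {at(dock)} = {have(k4), open(d_lab_store)}
  ∪ pre   = {have(k4), open(d_lab_store)} ∪ {at(kitchen), open(d_dock_kitchen)}
          = {at(kitchen), have(k4), open(d_dock_kitchen), open(d_lab_store)}

== RESULT ==
["at(kitchen)", "have(k4)", "open(d_dock_kitchen)", "open(d_lab_store)"]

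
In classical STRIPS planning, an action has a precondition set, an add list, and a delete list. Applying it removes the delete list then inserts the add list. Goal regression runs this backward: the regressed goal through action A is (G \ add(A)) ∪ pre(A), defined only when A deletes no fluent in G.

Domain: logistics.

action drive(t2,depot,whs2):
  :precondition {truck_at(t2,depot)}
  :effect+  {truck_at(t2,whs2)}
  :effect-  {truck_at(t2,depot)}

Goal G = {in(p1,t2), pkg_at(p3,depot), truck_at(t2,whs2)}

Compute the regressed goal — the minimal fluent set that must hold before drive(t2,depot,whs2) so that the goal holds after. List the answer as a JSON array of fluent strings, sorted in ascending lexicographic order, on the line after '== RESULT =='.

Regress:
  G ∩ del = {}  (empty — regression defined)
  G \ add = {in(p1,t2), pkg_at(p3,depot), truck_at(t2,whs2)} \ {truck_at(t2,whs2)} = {in(p1,t2), pkg_at(p3,depot)}
  ∪ pre   = {in(p1,t2), pkg_at(p3,depot)} ∪ {truck_at(t2,depot)}
          = {in(p1,t2), pkg_at(p3,depot), truck_at(t2,depot)}

== RESULT ==
["in(p1,t2)", "pkg_at(p3,depot)", "truck_at(t2,depot)"]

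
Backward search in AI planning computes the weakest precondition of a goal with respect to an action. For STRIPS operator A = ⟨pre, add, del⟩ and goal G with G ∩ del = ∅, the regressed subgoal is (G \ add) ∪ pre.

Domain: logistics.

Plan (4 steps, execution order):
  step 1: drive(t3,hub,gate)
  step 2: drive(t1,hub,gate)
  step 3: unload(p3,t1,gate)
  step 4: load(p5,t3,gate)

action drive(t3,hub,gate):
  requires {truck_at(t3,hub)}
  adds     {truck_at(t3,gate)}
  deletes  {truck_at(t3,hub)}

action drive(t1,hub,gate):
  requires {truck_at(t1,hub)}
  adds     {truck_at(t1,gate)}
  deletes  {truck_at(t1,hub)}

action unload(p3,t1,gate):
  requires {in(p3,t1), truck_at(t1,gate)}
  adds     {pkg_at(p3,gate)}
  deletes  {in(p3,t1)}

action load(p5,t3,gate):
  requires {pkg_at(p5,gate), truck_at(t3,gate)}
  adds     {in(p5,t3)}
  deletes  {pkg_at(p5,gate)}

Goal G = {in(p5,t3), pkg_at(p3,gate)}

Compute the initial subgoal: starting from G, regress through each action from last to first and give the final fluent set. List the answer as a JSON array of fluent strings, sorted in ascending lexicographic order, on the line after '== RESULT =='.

Work backward from the goal:
  through step 4 (load(p5,t3,gate)): drop {in(p5,t3)}, keep {pkg_at(p3,gate)}, require {pkg_at(p5,gate), truck_at(t3,gate)}
    → {pkg_at(p3,gate), pkg_at(p5,gate), truck_at(t3,gate)}
  through step 3 (unload(p3,t1,gate)): drop {pkg_at(p3,gate)}, keep {pkg_at(p5,gate), truck_at(t3,gate)}, require {in(p3,t1), truck_at(t1,gate)}
    → {in(p3,t1), pkg_at(p5,gate), truck_at(t1,gate), truck_at(t3,gate)}
  through step 2 (drive(t1,hub,gate)): drop {truck_at(t1,gate)}, keep {in(p3,t1), pkg_at(p5,gate), truck_at(t3,gate)}, require {truck_at(t1,hub)}
    → {in(p3,t1), pkg_at(p5,gate), truck_at(t1,hub), truck_at(t3,gate)}
  through step 1 (drive(t3,hub,gate)): drop {truck_at(t3,gate)}, keep {in(p3,t1), pkg_at(p5,gate), truck_at(t1,hub)}, require {truck_at(t3,hub)}
    → {in(p3,t1), pkg_at(p5,gate), truck_at(t1,hub), truck_at(t3,hub)}

== RESULT ==
["in(p3,t1)", "pkg_at(p5,gate)", "truck_at(t1,hub)", "truck_at(t3,hub)"]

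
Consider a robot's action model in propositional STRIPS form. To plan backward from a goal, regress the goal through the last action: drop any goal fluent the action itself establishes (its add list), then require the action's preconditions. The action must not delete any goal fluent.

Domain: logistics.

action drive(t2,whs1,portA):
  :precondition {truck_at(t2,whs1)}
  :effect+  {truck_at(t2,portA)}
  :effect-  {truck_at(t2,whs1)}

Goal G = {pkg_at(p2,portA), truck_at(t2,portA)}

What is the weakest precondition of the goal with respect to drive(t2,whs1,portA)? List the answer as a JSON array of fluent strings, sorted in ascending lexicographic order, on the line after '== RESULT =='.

Compute (G \ add) ∪ pre:
  G ∩ del = {}  (empty — regression defined)
  G \ add = {pkg_at(p2,portA), truck_at(t2,portA)} \ {truck_at(t2,portA)} = {pkg_at(p2,portA)}
  ∪ pre   = {pkg_at(p2,portA)} ∪ {truck_at(t2,whs1)}
          = {pkg_at(p2,portA), truck_at(t2,whs1)}

== RESULT ==
["pkg_at(p2,portA)", "truck_at(t2,whs1)"]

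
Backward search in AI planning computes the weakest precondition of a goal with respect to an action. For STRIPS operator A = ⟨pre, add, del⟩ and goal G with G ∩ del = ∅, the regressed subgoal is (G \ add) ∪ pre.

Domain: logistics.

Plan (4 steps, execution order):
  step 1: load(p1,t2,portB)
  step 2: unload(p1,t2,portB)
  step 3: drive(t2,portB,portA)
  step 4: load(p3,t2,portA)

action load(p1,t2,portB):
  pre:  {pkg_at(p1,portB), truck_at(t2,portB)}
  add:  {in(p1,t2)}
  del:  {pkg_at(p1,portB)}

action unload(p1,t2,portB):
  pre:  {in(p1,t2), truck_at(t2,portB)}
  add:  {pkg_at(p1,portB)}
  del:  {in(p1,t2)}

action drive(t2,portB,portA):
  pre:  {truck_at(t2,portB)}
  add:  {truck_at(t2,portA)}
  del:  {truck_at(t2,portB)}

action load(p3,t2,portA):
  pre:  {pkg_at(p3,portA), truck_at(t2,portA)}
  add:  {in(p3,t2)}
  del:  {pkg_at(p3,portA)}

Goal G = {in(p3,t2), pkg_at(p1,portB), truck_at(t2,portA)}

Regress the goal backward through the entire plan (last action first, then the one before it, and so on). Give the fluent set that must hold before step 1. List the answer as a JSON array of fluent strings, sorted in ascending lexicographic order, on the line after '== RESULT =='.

Work backward from the goal:
  through step 4 (load(p3,t2,portA)): drop {in(p3,t2)}, keep {pkg_at(p1,portB), truck_at(t2,portA)}, require {pkg_at(p3,portA), truck_at(t2,portA)}
    → {pkg_at(p1,portB), pkg_at(p3,portA), truck_at(t2,portA)}
  through step 3 (drive(t2,portB,portA)): drop {truck_at(t2,portA)}, keep {pkg_at(p1,portB), pkg_at(p3,portA)}, require {truck_at(t2,portB)}
    → {pkg_at(p1,portB), pkg_at(p3,portA), truck_at(t2,portB)}
  through step 2 (unload(p1,t2,portB)): drop {pkg_at(p1,portB)}, keep {pkg_at(p3,portA), truck_at(t2,portB)}, require {in(p1,t2), truck_at(t2,portB)}
    → {in(p1,t2), pkg_at(p3,portA), truck_at(t2,portB)}
  through step 1 (load(p1,t2,portB)): drop {in(p1,t2)}, keep {pkg_at(p3,portA), truck_at(t2,portB)}, require {pkg_at(p1,portB), truck_at(t2,portB)}
    → {pkg_at(p1,portB), pkg_at(p3,portA), truck_at(t2,portB)}

== RESULT ==
["pkg_at(p1,portB)", "pkg_at(p3,portA)", "truck_at(t2,portB)"]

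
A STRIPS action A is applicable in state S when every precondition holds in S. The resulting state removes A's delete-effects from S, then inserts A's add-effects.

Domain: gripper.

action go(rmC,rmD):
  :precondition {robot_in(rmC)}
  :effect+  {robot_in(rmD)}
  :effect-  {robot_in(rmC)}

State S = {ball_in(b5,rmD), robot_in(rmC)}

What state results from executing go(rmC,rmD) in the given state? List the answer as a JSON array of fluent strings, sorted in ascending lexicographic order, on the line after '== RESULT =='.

Compute (S \ del) ∪ add:
  pre ⊆ S: {robot_in(rmC)} ⊆ S  — applicable
  S \ del = {ball_in(b5,rmD)}
  ∪ add   = {ball_in(b5,rmD), robot_in(rmD)}

== RESULT ==
["ball_in(b5,rmD)", "robot_in(rmD)"]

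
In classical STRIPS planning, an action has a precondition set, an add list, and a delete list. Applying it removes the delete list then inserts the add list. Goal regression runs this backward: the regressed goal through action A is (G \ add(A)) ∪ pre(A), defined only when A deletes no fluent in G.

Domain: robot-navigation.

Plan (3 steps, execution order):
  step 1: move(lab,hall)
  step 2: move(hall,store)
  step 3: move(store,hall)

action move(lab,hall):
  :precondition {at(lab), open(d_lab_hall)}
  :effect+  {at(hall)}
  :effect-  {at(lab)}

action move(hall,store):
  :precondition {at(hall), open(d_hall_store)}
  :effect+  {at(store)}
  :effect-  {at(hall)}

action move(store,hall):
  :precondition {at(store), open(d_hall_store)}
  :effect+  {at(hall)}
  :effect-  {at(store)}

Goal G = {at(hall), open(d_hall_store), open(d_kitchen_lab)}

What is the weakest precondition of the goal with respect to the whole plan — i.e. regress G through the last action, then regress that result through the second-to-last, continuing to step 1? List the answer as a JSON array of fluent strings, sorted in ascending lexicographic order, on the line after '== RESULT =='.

Work backward from the goal:
  through step 3 (move(store,hall)): drop {at(hall)}, keep {open(d_hall_store), open(d_kitchen_lab)}, require {at(store), open(d_hall_store)}
    → {at(store), open(d_hall_store), open(d_kitchen_lab)}
  through step 2 (move(hall,store)): drop {at(store)}, keep {open(d_hall_store), open(d_kitchen_lab)}, require {at(hall), open(d_hall_store)}
    → {at(hall), open(d_hall_store), open(d_kitchen_lab)}
  through step 1 (move(lab,hall)): drop {at(hall)}, keep {open(d_hall_store), open(d_kitchen_lab)}, require {at(lab), open(d_lab_hall)}
    → {at(lab), open(d_hall_store), open(d_kitchen_lab), open(d_lab_hall)}

== RESULT ==
["at(lab)", "open(d_hall_store)", "open(d_kitchen_lab)", "open(d_lab_hall)"]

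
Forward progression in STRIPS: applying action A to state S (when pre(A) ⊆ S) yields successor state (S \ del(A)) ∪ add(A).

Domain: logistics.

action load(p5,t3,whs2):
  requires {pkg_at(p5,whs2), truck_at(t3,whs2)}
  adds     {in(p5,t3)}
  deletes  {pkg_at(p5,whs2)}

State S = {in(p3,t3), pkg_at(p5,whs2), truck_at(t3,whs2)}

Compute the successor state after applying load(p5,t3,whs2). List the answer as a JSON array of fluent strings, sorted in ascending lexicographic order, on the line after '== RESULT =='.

Compute (S \ del) ∪ add:
  pre ⊆ S: {pkg_at(p5,whs2), truck_at(t3,whs2)} ⊆ S  — applicable
  S \ del = {in(p3,t3), truck_at(t3,whs2)}
  ∪ add   = {in(p3,t3), in(p5,t3), truck_at(t3,whs2)}

== RESULT ==
["in(p3,t3)", "in(p5,t3)", "truck_at(t3,whs2)"]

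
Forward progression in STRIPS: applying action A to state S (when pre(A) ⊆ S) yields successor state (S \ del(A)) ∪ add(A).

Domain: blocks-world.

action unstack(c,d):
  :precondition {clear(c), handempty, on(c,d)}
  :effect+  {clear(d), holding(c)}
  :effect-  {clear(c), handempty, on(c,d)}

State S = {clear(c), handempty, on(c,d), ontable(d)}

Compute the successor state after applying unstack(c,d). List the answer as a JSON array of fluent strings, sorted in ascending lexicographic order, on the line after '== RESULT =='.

Compute (S \ del) ∪ add:
  pre ⊆ S: {clear(c), handempty, on(c,d)} ⊆ S  — applicable
  S \ del = {ontable(d)}
  ∪ add   = {clear(d), holding(c), ontable(d)}

== RESULT ==
["clear(d)", "holding(c)", "ontable(d)"]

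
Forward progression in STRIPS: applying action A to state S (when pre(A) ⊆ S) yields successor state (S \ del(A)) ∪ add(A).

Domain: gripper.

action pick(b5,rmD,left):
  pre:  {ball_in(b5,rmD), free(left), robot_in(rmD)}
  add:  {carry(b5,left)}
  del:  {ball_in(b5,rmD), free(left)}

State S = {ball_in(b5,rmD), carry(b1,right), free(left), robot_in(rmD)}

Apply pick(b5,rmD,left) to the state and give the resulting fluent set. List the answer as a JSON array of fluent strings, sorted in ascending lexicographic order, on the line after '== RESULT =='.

Compute (S \ del) ∪ add:
  pre ⊆ S: {ball_in(b5,rmD), free(left), robot_in(rmD)} ⊆ S  — applicable
  S \ del = {carry(b1,right), robot_in(rmD)}
  ∪ add   = {carry(b1,right), carry(b5,left), robot_in(rmD)}

== RESULT ==
["carry(b1,right)", "carry(b5,left)", "robot_in(rmD)"]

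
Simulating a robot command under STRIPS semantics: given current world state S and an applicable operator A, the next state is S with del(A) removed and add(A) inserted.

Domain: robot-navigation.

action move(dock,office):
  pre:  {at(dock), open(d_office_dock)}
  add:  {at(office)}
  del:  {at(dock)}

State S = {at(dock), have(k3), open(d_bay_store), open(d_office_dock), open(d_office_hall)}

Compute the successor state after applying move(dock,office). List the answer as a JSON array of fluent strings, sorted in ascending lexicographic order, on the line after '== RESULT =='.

Compute (S \ del) ∪ add:
  pre ⊆ S: {at(dock), open(d_office_dock)} ⊆ S  — applicable
  S \ del = {have(k3), open(d_bay_store), open(d_office_dock), open(d_office_hall)}
  ∪ add   = {at(office), have(k3), open(d_bay_store), open(d_office_dock), open(d_office_hall)}

== RESULT ==
["at(office)", "have(k3)", "open(d_bay_store)", "open(d_office_dock)", "open(d_office_hall)"]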